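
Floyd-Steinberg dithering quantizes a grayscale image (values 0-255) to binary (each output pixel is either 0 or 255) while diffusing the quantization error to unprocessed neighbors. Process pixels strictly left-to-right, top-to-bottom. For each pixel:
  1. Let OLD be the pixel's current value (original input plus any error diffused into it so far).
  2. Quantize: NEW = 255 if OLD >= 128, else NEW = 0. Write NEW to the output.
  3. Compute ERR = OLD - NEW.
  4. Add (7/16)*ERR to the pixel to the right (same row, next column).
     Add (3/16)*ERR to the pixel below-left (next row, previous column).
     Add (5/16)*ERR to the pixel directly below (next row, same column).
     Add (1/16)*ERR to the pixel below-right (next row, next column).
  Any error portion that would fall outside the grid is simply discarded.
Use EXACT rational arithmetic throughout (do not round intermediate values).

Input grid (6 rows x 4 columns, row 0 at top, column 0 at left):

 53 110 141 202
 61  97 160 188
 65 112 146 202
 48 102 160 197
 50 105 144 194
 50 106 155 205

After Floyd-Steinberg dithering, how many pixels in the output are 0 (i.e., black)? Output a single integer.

(0,0): OLD=53 → NEW=0, ERR=53
(0,1): OLD=2131/16 → NEW=255, ERR=-1949/16
(0,2): OLD=22453/256 → NEW=0, ERR=22453/256
(0,3): OLD=984563/4096 → NEW=255, ERR=-59917/4096
(1,0): OLD=14009/256 → NEW=0, ERR=14009/256
(1,1): OLD=210191/2048 → NEW=0, ERR=210191/2048
(1,2): OLD=14545979/65536 → NEW=255, ERR=-2165701/65536
(1,3): OLD=182926989/1048576 → NEW=255, ERR=-84459891/1048576
(2,0): OLD=3320853/32768 → NEW=0, ERR=3320853/32768
(2,1): OLD=194652215/1048576 → NEW=255, ERR=-72734665/1048576
(2,2): OLD=202664115/2097152 → NEW=0, ERR=202664115/2097152
(2,3): OLD=7282742727/33554432 → NEW=255, ERR=-1273637433/33554432
(3,0): OLD=1118438853/16777216 → NEW=0, ERR=1118438853/16777216
(3,1): OLD=35954930779/268435456 → NEW=255, ERR=-32496110501/268435456
(3,2): OLD=540239654821/4294967296 → NEW=0, ERR=540239654821/4294967296
(3,3): OLD=16919342651139/68719476736 → NEW=255, ERR=-604123916541/68719476736
(4,0): OLD=206735141537/4294967296 → NEW=0, ERR=206735141537/4294967296
(4,1): OLD=3985020759395/34359738368 → NEW=0, ERR=3985020759395/34359738368
(4,2): OLD=247207761379075/1099511627776 → NEW=255, ERR=-33167703703805/1099511627776
(4,3): OLD=3270681605000965/17592186044416 → NEW=255, ERR=-1215325836325115/17592186044416
(5,0): OLD=47712258634065/549755813888 → NEW=0, ERR=47712258634065/549755813888
(5,1): OLD=3123767748210263/17592186044416 → NEW=255, ERR=-1362239693115817/17592186044416
(5,2): OLD=932308761308483/8796093022208 → NEW=0, ERR=932308761308483/8796093022208
(5,3): OLD=64147380443116787/281474976710656 → NEW=255, ERR=-7628738618100493/281474976710656
Output grid:
  Row 0: .#.#  (2 black, running=2)
  Row 1: ..##  (2 black, running=4)
  Row 2: .#.#  (2 black, running=6)
  Row 3: .#.#  (2 black, running=8)
  Row 4: ..##  (2 black, running=10)
  Row 5: .#.#  (2 black, running=12)

Answer: 12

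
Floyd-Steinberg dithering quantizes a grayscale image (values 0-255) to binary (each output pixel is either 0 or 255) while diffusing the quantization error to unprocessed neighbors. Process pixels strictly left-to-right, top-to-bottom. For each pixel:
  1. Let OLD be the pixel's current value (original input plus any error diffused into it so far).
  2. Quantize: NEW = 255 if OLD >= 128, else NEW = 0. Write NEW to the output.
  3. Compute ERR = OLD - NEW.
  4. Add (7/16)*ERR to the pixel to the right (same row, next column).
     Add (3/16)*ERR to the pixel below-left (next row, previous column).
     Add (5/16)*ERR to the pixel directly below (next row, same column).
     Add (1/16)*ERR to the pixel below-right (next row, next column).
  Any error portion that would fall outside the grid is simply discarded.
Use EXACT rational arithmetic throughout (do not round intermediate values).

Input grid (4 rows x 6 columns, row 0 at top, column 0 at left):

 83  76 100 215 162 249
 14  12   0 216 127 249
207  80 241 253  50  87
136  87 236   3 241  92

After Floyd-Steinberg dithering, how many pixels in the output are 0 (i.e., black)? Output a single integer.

Answer: 12

Derivation:
(0,0): OLD=83 → NEW=0, ERR=83
(0,1): OLD=1797/16 → NEW=0, ERR=1797/16
(0,2): OLD=38179/256 → NEW=255, ERR=-27101/256
(0,3): OLD=690933/4096 → NEW=255, ERR=-353547/4096
(0,4): OLD=8142003/65536 → NEW=0, ERR=8142003/65536
(0,5): OLD=318089445/1048576 → NEW=255, ERR=50702565/1048576
(1,0): OLD=15615/256 → NEW=0, ERR=15615/256
(1,1): OLD=121081/2048 → NEW=0, ERR=121081/2048
(1,2): OLD=-1073555/65536 → NEW=0, ERR=-1073555/65536
(1,3): OLD=52045481/262144 → NEW=255, ERR=-14801239/262144
(1,4): OLD=2429231643/16777216 → NEW=255, ERR=-1848958437/16777216
(1,5): OLD=60038277453/268435456 → NEW=255, ERR=-8412763827/268435456
(2,0): OLD=7770819/32768 → NEW=255, ERR=-585021/32768
(2,1): OLD=95845521/1048576 → NEW=0, ERR=95845521/1048576
(2,2): OLD=4512721907/16777216 → NEW=255, ERR=234531827/16777216
(2,3): OLD=29498895643/134217728 → NEW=255, ERR=-4726624997/134217728
(2,4): OLD=-39735820335/4294967296 → NEW=0, ERR=-39735820335/4294967296
(2,5): OLD=4554089267655/68719476736 → NEW=0, ERR=4554089267655/68719476736
(3,0): OLD=2475634579/16777216 → NEW=255, ERR=-1802555501/16777216
(3,1): OLD=9403851287/134217728 → NEW=0, ERR=9403851287/134217728
(3,2): OLD=290051362357/1073741824 → NEW=255, ERR=16247197237/1073741824
(3,3): OLD=-154347359969/68719476736 → NEW=0, ERR=-154347359969/68719476736
(3,4): OLD=135982620475967/549755813888 → NEW=255, ERR=-4205112065473/549755813888
(3,5): OLD=956882159288145/8796093022208 → NEW=0, ERR=956882159288145/8796093022208
Output grid:
  Row 0: ..##.#  (3 black, running=3)
  Row 1: ...###  (3 black, running=6)
  Row 2: #.##..  (3 black, running=9)
  Row 3: #.#.#.  (3 black, running=12)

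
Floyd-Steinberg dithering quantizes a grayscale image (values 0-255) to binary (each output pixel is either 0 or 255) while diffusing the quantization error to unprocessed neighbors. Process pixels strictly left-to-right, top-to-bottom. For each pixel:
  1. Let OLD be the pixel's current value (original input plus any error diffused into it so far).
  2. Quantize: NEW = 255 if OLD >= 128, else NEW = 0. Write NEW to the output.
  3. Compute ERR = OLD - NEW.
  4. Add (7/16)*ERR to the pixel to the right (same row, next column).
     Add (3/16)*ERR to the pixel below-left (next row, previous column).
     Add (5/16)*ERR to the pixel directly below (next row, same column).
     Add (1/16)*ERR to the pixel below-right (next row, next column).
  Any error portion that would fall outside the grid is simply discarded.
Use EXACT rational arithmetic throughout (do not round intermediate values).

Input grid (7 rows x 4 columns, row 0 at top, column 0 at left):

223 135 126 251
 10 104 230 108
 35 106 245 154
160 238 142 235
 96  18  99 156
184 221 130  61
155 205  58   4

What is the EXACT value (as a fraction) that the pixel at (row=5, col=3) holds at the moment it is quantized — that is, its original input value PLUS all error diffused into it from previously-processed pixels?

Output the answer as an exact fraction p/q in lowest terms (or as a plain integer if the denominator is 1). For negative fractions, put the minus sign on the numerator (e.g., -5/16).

Answer: 2377166066340659/17592186044416

Derivation:
(0,0): OLD=223 → NEW=255, ERR=-32
(0,1): OLD=121 → NEW=0, ERR=121
(0,2): OLD=2863/16 → NEW=255, ERR=-1217/16
(0,3): OLD=55737/256 → NEW=255, ERR=-9543/256
(1,0): OLD=363/16 → NEW=0, ERR=363/16
(1,1): OLD=17341/128 → NEW=255, ERR=-15299/128
(1,2): OLD=632881/4096 → NEW=255, ERR=-411599/4096
(1,3): OLD=3121703/65536 → NEW=0, ERR=3121703/65536
(2,0): OLD=40303/2048 → NEW=0, ERR=40303/2048
(2,1): OLD=3921349/65536 → NEW=0, ERR=3921349/65536
(2,2): OLD=31619333/131072 → NEW=255, ERR=-1804027/131072
(2,3): OLD=328379081/2097152 → NEW=255, ERR=-206394679/2097152
(3,0): OLD=185984687/1048576 → NEW=255, ERR=-81402193/1048576
(3,1): OLD=3714208465/16777216 → NEW=255, ERR=-563981615/16777216
(3,2): OLD=29065779215/268435456 → NEW=0, ERR=29065779215/268435456
(3,3): OLD=1076990527209/4294967296 → NEW=255, ERR=-18226133271/4294967296
(4,0): OLD=17565683491/268435456 → NEW=0, ERR=17565683491/268435456
(4,1): OLD=110754521401/2147483648 → NEW=0, ERR=110754521401/2147483648
(4,2): OLD=10479996140425/68719476736 → NEW=255, ERR=-7043470427255/68719476736
(4,3): OLD=128202269759631/1099511627776 → NEW=0, ERR=128202269759631/1099511627776
(5,0): OLD=7357082763555/34359738368 → NEW=255, ERR=-1404650520285/34359738368
(5,1): OLD=224414089570597/1099511627776 → NEW=255, ERR=-55961375512283/1099511627776
(5,2): OLD=13852265994093/137438953472 → NEW=0, ERR=13852265994093/137438953472
(5,3): OLD=2377166066340659/17592186044416 → NEW=255, ERR=-2108841374985421/17592186044416
Target (5,3): original=61, with diffused error = 2377166066340659/17592186044416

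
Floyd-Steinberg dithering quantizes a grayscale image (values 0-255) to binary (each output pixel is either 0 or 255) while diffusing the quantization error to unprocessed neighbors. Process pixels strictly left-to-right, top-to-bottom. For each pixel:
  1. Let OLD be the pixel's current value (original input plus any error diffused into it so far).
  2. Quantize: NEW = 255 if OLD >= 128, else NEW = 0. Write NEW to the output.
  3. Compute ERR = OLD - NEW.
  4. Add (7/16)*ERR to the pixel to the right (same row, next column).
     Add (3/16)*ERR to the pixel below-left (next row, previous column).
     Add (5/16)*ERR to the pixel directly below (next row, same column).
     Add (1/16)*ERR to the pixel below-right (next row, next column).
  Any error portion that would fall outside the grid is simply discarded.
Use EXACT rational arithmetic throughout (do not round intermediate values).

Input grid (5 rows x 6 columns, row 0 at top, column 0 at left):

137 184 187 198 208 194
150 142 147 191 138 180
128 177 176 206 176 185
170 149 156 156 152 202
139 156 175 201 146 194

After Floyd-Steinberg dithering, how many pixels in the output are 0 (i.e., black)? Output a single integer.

Answer: 9

Derivation:
(0,0): OLD=137 → NEW=255, ERR=-118
(0,1): OLD=1059/8 → NEW=255, ERR=-981/8
(0,2): OLD=17069/128 → NEW=255, ERR=-15571/128
(0,3): OLD=296507/2048 → NEW=255, ERR=-225733/2048
(0,4): OLD=5235613/32768 → NEW=255, ERR=-3120227/32768
(0,5): OLD=79870283/524288 → NEW=255, ERR=-53823157/524288
(1,0): OLD=11537/128 → NEW=0, ERR=11537/128
(1,1): OLD=115639/1024 → NEW=0, ERR=115639/1024
(1,2): OLD=4261827/32768 → NEW=255, ERR=-4094013/32768
(1,3): OLD=10018855/131072 → NEW=0, ERR=10018855/131072
(1,4): OLD=969280565/8388608 → NEW=0, ERR=969280565/8388608
(1,5): OLD=25839524323/134217728 → NEW=255, ERR=-8385996317/134217728
(2,0): OLD=2905549/16384 → NEW=255, ERR=-1272371/16384
(2,1): OLD=84159455/524288 → NEW=255, ERR=-49533985/524288
(2,2): OLD=981569501/8388608 → NEW=0, ERR=981569501/8388608
(2,3): OLD=19792823221/67108864 → NEW=255, ERR=2680062901/67108864
(2,4): OLD=478121766431/2147483648 → NEW=255, ERR=-69486563809/2147483648
(2,5): OLD=5447401770697/34359738368 → NEW=255, ERR=-3314331513143/34359738368
(3,0): OLD=1073882045/8388608 → NEW=255, ERR=-1065212995/8388608
(3,1): OLD=5436243129/67108864 → NEW=0, ERR=5436243129/67108864
(3,2): OLD=123260022555/536870912 → NEW=255, ERR=-13642060005/536870912
(3,3): OLD=5449773670257/34359738368 → NEW=255, ERR=-3311959613583/34359738368
(3,4): OLD=23124719488529/274877906944 → NEW=0, ERR=23124719488529/274877906944
(3,5): OLD=908810890969439/4398046511104 → NEW=255, ERR=-212690969362081/4398046511104
(4,0): OLD=122950323123/1073741824 → NEW=0, ERR=122950323123/1073741824
(4,1): OLD=3757411681495/17179869184 → NEW=255, ERR=-623454960425/17179869184
(4,2): OLD=75960916424149/549755813888 → NEW=255, ERR=-64226816117291/549755813888
(4,3): OLD=1178249063042185/8796093022208 → NEW=255, ERR=-1064754657620855/8796093022208
(4,4): OLD=14670338337446809/140737488355328 → NEW=0, ERR=14670338337446809/140737488355328
(4,5): OLD=517350833497259663/2251799813685248 → NEW=255, ERR=-56858118992478577/2251799813685248
Output grid:
  Row 0: ######  (0 black, running=0)
  Row 1: ..#..#  (4 black, running=4)
  Row 2: ##.###  (1 black, running=5)
  Row 3: #.##.#  (2 black, running=7)
  Row 4: .###.#  (2 black, running=9)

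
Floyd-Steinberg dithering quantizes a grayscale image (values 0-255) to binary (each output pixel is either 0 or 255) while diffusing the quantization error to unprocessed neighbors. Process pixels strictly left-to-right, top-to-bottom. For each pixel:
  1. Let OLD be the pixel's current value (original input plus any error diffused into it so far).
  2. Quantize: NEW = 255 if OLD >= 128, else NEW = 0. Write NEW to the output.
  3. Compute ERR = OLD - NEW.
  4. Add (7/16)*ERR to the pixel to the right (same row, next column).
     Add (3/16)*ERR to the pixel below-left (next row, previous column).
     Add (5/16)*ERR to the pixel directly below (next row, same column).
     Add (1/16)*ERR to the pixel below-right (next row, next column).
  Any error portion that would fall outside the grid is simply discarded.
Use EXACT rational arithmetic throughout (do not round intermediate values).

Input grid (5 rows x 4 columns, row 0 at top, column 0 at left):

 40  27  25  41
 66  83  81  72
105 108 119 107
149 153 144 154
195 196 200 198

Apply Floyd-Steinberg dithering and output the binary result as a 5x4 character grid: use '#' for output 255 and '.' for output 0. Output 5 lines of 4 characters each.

Answer: ....
.#..
.#.#
#.#.
####

Derivation:
(0,0): OLD=40 → NEW=0, ERR=40
(0,1): OLD=89/2 → NEW=0, ERR=89/2
(0,2): OLD=1423/32 → NEW=0, ERR=1423/32
(0,3): OLD=30953/512 → NEW=0, ERR=30953/512
(1,0): OLD=2779/32 → NEW=0, ERR=2779/32
(1,1): OLD=37309/256 → NEW=255, ERR=-27971/256
(1,2): OLD=501441/8192 → NEW=0, ERR=501441/8192
(1,3): OLD=15787799/131072 → NEW=0, ERR=15787799/131072
(2,0): OLD=457327/4096 → NEW=0, ERR=457327/4096
(2,1): OLD=18298741/131072 → NEW=255, ERR=-15124619/131072
(2,2): OLD=27105785/262144 → NEW=0, ERR=27105785/262144
(2,3): OLD=812455125/4194304 → NEW=255, ERR=-257092395/4194304
(3,0): OLD=340274111/2097152 → NEW=255, ERR=-194499649/2097152
(3,1): OLD=3447051297/33554432 → NEW=0, ERR=3447051297/33554432
(3,2): OLD=108744352863/536870912 → NEW=255, ERR=-28157729697/536870912
(3,3): OLD=1016719334169/8589934592 → NEW=0, ERR=1016719334169/8589934592
(4,0): OLD=99471009811/536870912 → NEW=255, ERR=-37431072749/536870912
(4,1): OLD=781554337657/4294967296 → NEW=255, ERR=-313662322823/4294967296
(4,2): OLD=24776502933657/137438953472 → NEW=255, ERR=-10270430201703/137438953472
(4,3): OLD=437642761118463/2199023255552 → NEW=255, ERR=-123108169047297/2199023255552
Row 0: ....
Row 1: .#..
Row 2: .#.#
Row 3: #.#.
Row 4: ####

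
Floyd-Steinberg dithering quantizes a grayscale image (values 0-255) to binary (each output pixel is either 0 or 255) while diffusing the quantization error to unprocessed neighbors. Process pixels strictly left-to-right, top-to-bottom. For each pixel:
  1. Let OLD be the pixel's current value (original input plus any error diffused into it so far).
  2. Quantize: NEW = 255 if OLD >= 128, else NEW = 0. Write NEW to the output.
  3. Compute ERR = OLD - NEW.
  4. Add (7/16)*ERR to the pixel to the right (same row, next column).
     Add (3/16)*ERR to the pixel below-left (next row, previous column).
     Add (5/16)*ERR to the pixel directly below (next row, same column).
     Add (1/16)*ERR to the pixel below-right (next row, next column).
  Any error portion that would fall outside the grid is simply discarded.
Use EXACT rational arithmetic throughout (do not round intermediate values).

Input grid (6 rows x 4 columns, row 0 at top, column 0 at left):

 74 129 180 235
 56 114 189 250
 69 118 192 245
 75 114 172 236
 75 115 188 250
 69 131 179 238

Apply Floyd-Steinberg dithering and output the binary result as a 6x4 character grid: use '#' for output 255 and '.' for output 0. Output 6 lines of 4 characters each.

Answer: .###
..##
.###
..##
.#.#
.###

Derivation:
(0,0): OLD=74 → NEW=0, ERR=74
(0,1): OLD=1291/8 → NEW=255, ERR=-749/8
(0,2): OLD=17797/128 → NEW=255, ERR=-14843/128
(0,3): OLD=377379/2048 → NEW=255, ERR=-144861/2048
(1,0): OLD=7881/128 → NEW=0, ERR=7881/128
(1,1): OLD=96831/1024 → NEW=0, ERR=96831/1024
(1,2): OLD=5735019/32768 → NEW=255, ERR=-2620821/32768
(1,3): OLD=97337565/524288 → NEW=255, ERR=-36355875/524288
(2,0): OLD=1736229/16384 → NEW=0, ERR=1736229/16384
(2,1): OLD=95821223/524288 → NEW=255, ERR=-37872217/524288
(2,2): OLD=134543923/1048576 → NEW=255, ERR=-132842957/1048576
(2,3): OLD=2733092199/16777216 → NEW=255, ERR=-1545097881/16777216
(3,0): OLD=793325589/8388608 → NEW=0, ERR=793325589/8388608
(3,1): OLD=15525041035/134217728 → NEW=0, ERR=15525041035/134217728
(3,2): OLD=346245345525/2147483648 → NEW=255, ERR=-201362984715/2147483648
(3,3): OLD=5438432342067/34359738368 → NEW=255, ERR=-3323300941773/34359738368
(4,0): OLD=271102443825/2147483648 → NEW=0, ERR=271102443825/2147483648
(4,1): OLD=3345046349267/17179869184 → NEW=255, ERR=-1035820292653/17179869184
(4,2): OLD=66748077816243/549755813888 → NEW=0, ERR=66748077816243/549755813888
(4,3): OLD=2348846800836821/8796093022208 → NEW=255, ERR=105843080173781/8796093022208
(5,0): OLD=26703212454177/274877906944 → NEW=0, ERR=26703212454177/274877906944
(5,1): OLD=1630048372511175/8796093022208 → NEW=255, ERR=-612955348151865/8796093022208
(5,2): OLD=813386201703847/4398046511104 → NEW=255, ERR=-308115658627673/4398046511104
(5,3): OLD=30779087653709435/140737488355328 → NEW=255, ERR=-5108971876899205/140737488355328
Row 0: .###
Row 1: ..##
Row 2: .###
Row 3: ..##
Row 4: .#.#
Row 5: .###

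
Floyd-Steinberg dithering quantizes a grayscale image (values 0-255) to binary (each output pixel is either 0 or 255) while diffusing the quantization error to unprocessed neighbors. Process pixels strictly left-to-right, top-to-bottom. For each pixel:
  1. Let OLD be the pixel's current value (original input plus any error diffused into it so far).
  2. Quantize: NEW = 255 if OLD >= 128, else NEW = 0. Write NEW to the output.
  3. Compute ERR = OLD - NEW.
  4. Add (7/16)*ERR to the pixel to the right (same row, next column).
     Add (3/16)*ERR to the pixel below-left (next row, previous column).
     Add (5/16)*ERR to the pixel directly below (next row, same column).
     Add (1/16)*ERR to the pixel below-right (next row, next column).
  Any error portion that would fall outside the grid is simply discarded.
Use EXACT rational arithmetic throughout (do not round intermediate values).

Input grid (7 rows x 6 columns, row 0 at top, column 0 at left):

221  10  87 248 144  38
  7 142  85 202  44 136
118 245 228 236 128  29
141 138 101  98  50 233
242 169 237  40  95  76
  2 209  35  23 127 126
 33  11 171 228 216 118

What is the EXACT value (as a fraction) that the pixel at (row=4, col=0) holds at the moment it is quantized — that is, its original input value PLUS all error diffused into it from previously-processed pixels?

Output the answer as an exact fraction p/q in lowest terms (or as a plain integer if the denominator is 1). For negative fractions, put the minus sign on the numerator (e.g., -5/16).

Answer: 255025614193/1073741824

Derivation:
(0,0): OLD=221 → NEW=255, ERR=-34
(0,1): OLD=-39/8 → NEW=0, ERR=-39/8
(0,2): OLD=10863/128 → NEW=0, ERR=10863/128
(0,3): OLD=583945/2048 → NEW=255, ERR=61705/2048
(0,4): OLD=5150527/32768 → NEW=255, ERR=-3205313/32768
(0,5): OLD=-2514247/524288 → NEW=0, ERR=-2514247/524288
(1,0): OLD=-581/128 → NEW=0, ERR=-581/128
(1,1): OLD=155933/1024 → NEW=255, ERR=-105187/1024
(1,2): OLD=2356833/32768 → NEW=0, ERR=2356833/32768
(1,3): OLD=30126349/131072 → NEW=255, ERR=-3297011/131072
(1,4): OLD=28611143/8388608 → NEW=0, ERR=28611143/8388608
(1,5): OLD=17432189121/134217728 → NEW=255, ERR=-16793331519/134217728
(2,0): OLD=1594511/16384 → NEW=0, ERR=1594511/16384
(2,1): OLD=140865557/524288 → NEW=255, ERR=7172117/524288
(2,2): OLD=2057934207/8388608 → NEW=255, ERR=-81160833/8388608
(2,3): OLD=15370698567/67108864 → NEW=255, ERR=-1742061753/67108864
(2,4): OLD=199021800021/2147483648 → NEW=0, ERR=199021800021/2147483648
(2,5): OLD=1053442943907/34359738368 → NEW=0, ERR=1053442943907/34359738368
(3,0): OLD=1459431839/8388608 → NEW=255, ERR=-679663201/8388608
(3,1): OLD=7455540275/67108864 → NEW=0, ERR=7455540275/67108864
(3,2): OLD=76541059273/536870912 → NEW=255, ERR=-60361023287/536870912
(3,3): OLD=1974704054363/34359738368 → NEW=0, ERR=1974704054363/34359738368
(3,4): OLD=29750428145403/274877906944 → NEW=0, ERR=29750428145403/274877906944
(3,5): OLD=1300610342264021/4398046511104 → NEW=255, ERR=179108481932501/4398046511104
(4,0): OLD=255025614193/1073741824 → NEW=255, ERR=-18778550927/1073741824
Target (4,0): original=242, with diffused error = 255025614193/1073741824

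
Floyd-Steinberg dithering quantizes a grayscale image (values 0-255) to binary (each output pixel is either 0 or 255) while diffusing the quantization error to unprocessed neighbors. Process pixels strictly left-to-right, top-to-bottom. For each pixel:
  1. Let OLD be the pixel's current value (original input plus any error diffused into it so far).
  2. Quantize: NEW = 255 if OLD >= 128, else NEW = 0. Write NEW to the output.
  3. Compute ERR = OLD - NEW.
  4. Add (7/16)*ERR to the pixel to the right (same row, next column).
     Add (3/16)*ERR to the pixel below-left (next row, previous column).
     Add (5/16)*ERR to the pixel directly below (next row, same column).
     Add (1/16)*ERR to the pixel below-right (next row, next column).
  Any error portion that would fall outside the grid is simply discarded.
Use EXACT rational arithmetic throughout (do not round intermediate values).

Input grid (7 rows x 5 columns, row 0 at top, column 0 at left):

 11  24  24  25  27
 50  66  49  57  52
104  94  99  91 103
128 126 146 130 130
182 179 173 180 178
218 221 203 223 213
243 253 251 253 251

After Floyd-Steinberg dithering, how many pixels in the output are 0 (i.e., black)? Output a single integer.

Answer: 15

Derivation:
(0,0): OLD=11 → NEW=0, ERR=11
(0,1): OLD=461/16 → NEW=0, ERR=461/16
(0,2): OLD=9371/256 → NEW=0, ERR=9371/256
(0,3): OLD=167997/4096 → NEW=0, ERR=167997/4096
(0,4): OLD=2945451/65536 → NEW=0, ERR=2945451/65536
(1,0): OLD=15063/256 → NEW=0, ERR=15063/256
(1,1): OLD=221793/2048 → NEW=0, ERR=221793/2048
(1,2): OLD=7688053/65536 → NEW=0, ERR=7688053/65536
(1,3): OLD=34565073/262144 → NEW=255, ERR=-32281647/262144
(1,4): OLD=61793107/4194304 → NEW=0, ERR=61793107/4194304
(2,0): OLD=4675771/32768 → NEW=255, ERR=-3680069/32768
(2,1): OLD=109452345/1048576 → NEW=0, ERR=109452345/1048576
(2,2): OLD=2768333291/16777216 → NEW=255, ERR=-1509856789/16777216
(2,3): OLD=6238160785/268435456 → NEW=0, ERR=6238160785/268435456
(2,4): OLD=472766144695/4294967296 → NEW=0, ERR=472766144695/4294967296
(3,0): OLD=1887029643/16777216 → NEW=0, ERR=1887029643/16777216
(3,1): OLD=24687248431/134217728 → NEW=255, ERR=-9538272209/134217728
(3,2): OLD=419475153845/4294967296 → NEW=0, ERR=419475153845/4294967296
(3,3): OLD=1675085751437/8589934592 → NEW=255, ERR=-515347569523/8589934592
(3,4): OLD=19186913556769/137438953472 → NEW=255, ERR=-15860019578591/137438953472
(4,0): OLD=437708393029/2147483648 → NEW=255, ERR=-109899937211/2147483648
(4,1): OLD=10977568711493/68719476736 → NEW=255, ERR=-6545897856187/68719476736
(4,2): OLD=160700301879979/1099511627776 → NEW=255, ERR=-119675163202901/1099511627776
(4,3): OLD=1725790070577989/17592186044416 → NEW=0, ERR=1725790070577989/17592186044416
(4,4): OLD=50977231995861347/281474976710656 → NEW=255, ERR=-20798887065355933/281474976710656
(5,0): OLD=202471851332847/1099511627776 → NEW=255, ERR=-77903613750033/1099511627776
(5,1): OLD=1201790866805005/8796093022208 → NEW=255, ERR=-1041212853858035/8796093022208
(5,2): OLD=36490047622568693/281474976710656 → NEW=255, ERR=-35286071438648587/281474976710656
(5,3): OLD=200582479875827291/1125899906842624 → NEW=255, ERR=-86521996369041829/1125899906842624
(5,4): OLD=2925885731146242425/18014398509481984 → NEW=255, ERR=-1667785888771663495/18014398509481984
(6,0): OLD=27959426558769279/140737488355328 → NEW=255, ERR=-7928632971839361/140737488355328
(6,1): OLD=736014248065744625/4503599627370496 → NEW=255, ERR=-412403656913731855/4503599627370496
(6,2): OLD=10805379852428086123/72057594037927936 → NEW=255, ERR=-7569306627243537557/72057594037927936
(6,3): OLD=181970290483180136537/1152921504606846976 → NEW=255, ERR=-112024693191565842343/1152921504606846976
(6,4): OLD=3223669901471305407919/18446744073709551616 → NEW=255, ERR=-1480249837324630254161/18446744073709551616
Output grid:
  Row 0: .....  (5 black, running=5)
  Row 1: ...#.  (4 black, running=9)
  Row 2: #.#..  (3 black, running=12)
  Row 3: .#.##  (2 black, running=14)
  Row 4: ###.#  (1 black, running=15)
  Row 5: #####  (0 black, running=15)
  Row 6: #####  (0 black, running=15)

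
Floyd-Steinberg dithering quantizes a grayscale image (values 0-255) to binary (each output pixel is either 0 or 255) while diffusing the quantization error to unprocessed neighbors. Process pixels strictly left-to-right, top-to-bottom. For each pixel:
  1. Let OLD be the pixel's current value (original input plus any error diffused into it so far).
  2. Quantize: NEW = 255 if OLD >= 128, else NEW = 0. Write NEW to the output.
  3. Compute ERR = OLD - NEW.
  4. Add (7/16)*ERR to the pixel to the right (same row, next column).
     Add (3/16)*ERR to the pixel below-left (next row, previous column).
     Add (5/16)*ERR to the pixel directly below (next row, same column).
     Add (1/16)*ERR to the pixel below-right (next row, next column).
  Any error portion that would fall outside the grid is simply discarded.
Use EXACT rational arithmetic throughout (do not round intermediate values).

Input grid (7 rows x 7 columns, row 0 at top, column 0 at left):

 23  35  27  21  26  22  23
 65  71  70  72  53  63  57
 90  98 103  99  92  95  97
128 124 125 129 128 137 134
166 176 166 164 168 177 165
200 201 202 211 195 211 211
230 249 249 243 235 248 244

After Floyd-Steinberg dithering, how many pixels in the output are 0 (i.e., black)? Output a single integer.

Answer: 23

Derivation:
(0,0): OLD=23 → NEW=0, ERR=23
(0,1): OLD=721/16 → NEW=0, ERR=721/16
(0,2): OLD=11959/256 → NEW=0, ERR=11959/256
(0,3): OLD=169729/4096 → NEW=0, ERR=169729/4096
(0,4): OLD=2892039/65536 → NEW=0, ERR=2892039/65536
(0,5): OLD=43312945/1048576 → NEW=0, ERR=43312945/1048576
(0,6): OLD=689066583/16777216 → NEW=0, ERR=689066583/16777216
(1,0): OLD=20643/256 → NEW=0, ERR=20643/256
(1,1): OLD=267381/2048 → NEW=255, ERR=-254859/2048
(1,2): OLD=2669977/65536 → NEW=0, ERR=2669977/65536
(1,3): OLD=29875813/262144 → NEW=0, ERR=29875813/262144
(1,4): OLD=2130467791/16777216 → NEW=0, ERR=2130467791/16777216
(1,5): OLD=19048652799/134217728 → NEW=255, ERR=-15176867841/134217728
(1,6): OLD=49275213329/2147483648 → NEW=0, ERR=49275213329/2147483648
(2,0): OLD=3010263/32768 → NEW=0, ERR=3010263/32768
(2,1): OLD=117421229/1048576 → NEW=0, ERR=117421229/1048576
(2,2): OLD=2991621959/16777216 → NEW=255, ERR=-1286568121/16777216
(2,3): OLD=17102155471/134217728 → NEW=0, ERR=17102155471/134217728
(2,4): OLD=186134054143/1073741824 → NEW=255, ERR=-87670110977/1073741824
(2,5): OLD=1243169681237/34359738368 → NEW=0, ERR=1243169681237/34359738368
(2,6): OLD=62085240614819/549755813888 → NEW=0, ERR=62085240614819/549755813888
(3,0): OLD=2981389415/16777216 → NEW=255, ERR=-1296800665/16777216
(3,1): OLD=15641820251/134217728 → NEW=0, ERR=15641820251/134217728
(3,2): OLD=196400928321/1073741824 → NEW=255, ERR=-77403236799/1073741824
(3,3): OLD=503278998327/4294967296 → NEW=0, ERR=503278998327/4294967296
(3,4): OLD=92632811171943/549755813888 → NEW=255, ERR=-47554921369497/549755813888
(3,5): OLD=556501246989605/4398046511104 → NEW=0, ERR=556501246989605/4398046511104
(3,6): OLD=15967455792525307/70368744177664 → NEW=255, ERR=-1976573972779013/70368744177664
(4,0): OLD=351535719721/2147483648 → NEW=255, ERR=-196072610519/2147483648
(4,1): OLD=5295741393301/34359738368 → NEW=255, ERR=-3465991890539/34359738368
(4,2): OLD=70696005927899/549755813888 → NEW=255, ERR=-69491726613541/549755813888
(4,3): OLD=547960253463513/4398046511104 → NEW=0, ERR=547960253463513/4398046511104
(4,4): OLD=7970167688283963/35184372088832 → NEW=255, ERR=-1001847194368197/35184372088832
(4,5): OLD=217761770695525435/1125899906842624 → NEW=255, ERR=-69342705549343685/1125899906842624
(4,6): OLD=2471315216626139405/18014398509481984 → NEW=255, ERR=-2122356403291766515/18014398509481984
(5,0): OLD=83867378264463/549755813888 → NEW=255, ERR=-56320354276977/549755813888
(5,1): OLD=418911549074181/4398046511104 → NEW=0, ERR=418911549074181/4398046511104
(5,2): OLD=7783715950633651/35184372088832 → NEW=255, ERR=-1188298932018509/35184372088832
(5,3): OLD=62464872849968287/281474976710656 → NEW=255, ERR=-9311246211248993/281474976710656
(5,4): OLD=3024046972573731829/18014398509481984 → NEW=255, ERR=-1569624647344174091/18014398509481984
(5,5): OLD=18700902709631324069/144115188075855872 → NEW=255, ERR=-18048470249711923291/144115188075855872
(5,6): OLD=266423460754119308555/2305843009213693952 → NEW=0, ERR=266423460754119308555/2305843009213693952
(6,0): OLD=15188731637006183/70368744177664 → NEW=255, ERR=-2755298128298137/70368744177664
(6,1): OLD=280236114892096787/1125899906842624 → NEW=255, ERR=-6868361352772333/1125899906842624
(6,2): OLD=4242885272296648665/18014398509481984 → NEW=255, ERR=-350786347621257255/18014398509481984
(6,3): OLD=29643797594345738183/144115188075855872 → NEW=255, ERR=-7105575364997509177/144115188075855872
(6,4): OLD=46304540613396662069/288230376151711744 → NEW=255, ERR=-27194205305289832651/288230376151711744
(6,5): OLD=6781190370889056751817/36893488147419103232 → NEW=255, ERR=-2626649106702814572343/36893488147419103232
(6,6): OLD=142339102457007769333231/590295810358705651712 → NEW=255, ERR=-8186329184462171853329/590295810358705651712
Output grid:
  Row 0: .......  (7 black, running=7)
  Row 1: .#...#.  (5 black, running=12)
  Row 2: ..#.#..  (5 black, running=17)
  Row 3: #.#.#.#  (3 black, running=20)
  Row 4: ###.###  (1 black, running=21)
  Row 5: #.####.  (2 black, running=23)
  Row 6: #######  (0 black, running=23)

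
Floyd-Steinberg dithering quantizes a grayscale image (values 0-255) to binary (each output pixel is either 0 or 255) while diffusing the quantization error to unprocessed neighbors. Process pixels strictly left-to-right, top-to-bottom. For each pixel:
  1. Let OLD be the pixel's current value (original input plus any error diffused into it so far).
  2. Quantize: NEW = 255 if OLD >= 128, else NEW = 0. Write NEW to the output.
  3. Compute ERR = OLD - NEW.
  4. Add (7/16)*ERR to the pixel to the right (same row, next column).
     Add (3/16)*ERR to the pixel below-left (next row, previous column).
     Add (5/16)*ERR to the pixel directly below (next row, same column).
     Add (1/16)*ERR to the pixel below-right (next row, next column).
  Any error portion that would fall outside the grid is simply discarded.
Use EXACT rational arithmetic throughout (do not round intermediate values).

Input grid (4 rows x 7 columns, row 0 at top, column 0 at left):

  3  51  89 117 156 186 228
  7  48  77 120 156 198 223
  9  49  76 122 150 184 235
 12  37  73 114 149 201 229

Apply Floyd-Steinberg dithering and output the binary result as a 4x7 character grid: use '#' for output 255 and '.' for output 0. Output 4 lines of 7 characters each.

Answer: ...#.##
..#.###
...#.##
..#.###

Derivation:
(0,0): OLD=3 → NEW=0, ERR=3
(0,1): OLD=837/16 → NEW=0, ERR=837/16
(0,2): OLD=28643/256 → NEW=0, ERR=28643/256
(0,3): OLD=679733/4096 → NEW=255, ERR=-364747/4096
(0,4): OLD=7670387/65536 → NEW=0, ERR=7670387/65536
(0,5): OLD=248727845/1048576 → NEW=255, ERR=-18659035/1048576
(0,6): OLD=3694592003/16777216 → NEW=255, ERR=-583598077/16777216
(1,0): OLD=4543/256 → NEW=0, ERR=4543/256
(1,1): OLD=191033/2048 → NEW=0, ERR=191033/2048
(1,2): OLD=9132205/65536 → NEW=255, ERR=-7579475/65536
(1,3): OLD=18484201/262144 → NEW=0, ERR=18484201/262144
(1,4): OLD=3599081947/16777216 → NEW=255, ERR=-679108133/16777216
(1,5): OLD=23558282699/134217728 → NEW=255, ERR=-10667237941/134217728
(1,6): OLD=378485908357/2147483648 → NEW=255, ERR=-169122421883/2147483648
(2,0): OLD=1049731/32768 → NEW=0, ERR=1049731/32768
(2,1): OLD=75066321/1048576 → NEW=0, ERR=75066321/1048576
(2,2): OLD=1513793971/16777216 → NEW=0, ERR=1513793971/16777216
(2,3): OLD=22641478875/134217728 → NEW=255, ERR=-11584041765/134217728
(2,4): OLD=95666063307/1073741824 → NEW=0, ERR=95666063307/1073741824
(2,5): OLD=6213844604057/34359738368 → NEW=255, ERR=-2547888679783/34359738368
(2,6): OLD=95096788841663/549755813888 → NEW=255, ERR=-45090943699777/549755813888
(3,0): OLD=594482515/16777216 → NEW=0, ERR=594482515/16777216
(3,1): OLD=12588819671/134217728 → NEW=0, ERR=12588819671/134217728
(3,2): OLD=140148083317/1073741824 → NEW=255, ERR=-133656081803/1073741824
(3,3): OLD=235857961955/4294967296 → NEW=0, ERR=235857961955/4294967296
(3,4): OLD=99819051536723/549755813888 → NEW=255, ERR=-40368681004717/549755813888
(3,5): OLD=597655514681001/4398046511104 → NEW=255, ERR=-523846345650519/4398046511104
(3,6): OLD=10317750498128119/70368744177664 → NEW=255, ERR=-7626279267176201/70368744177664
Row 0: ...#.##
Row 1: ..#.###
Row 2: ...#.##
Row 3: ..#.###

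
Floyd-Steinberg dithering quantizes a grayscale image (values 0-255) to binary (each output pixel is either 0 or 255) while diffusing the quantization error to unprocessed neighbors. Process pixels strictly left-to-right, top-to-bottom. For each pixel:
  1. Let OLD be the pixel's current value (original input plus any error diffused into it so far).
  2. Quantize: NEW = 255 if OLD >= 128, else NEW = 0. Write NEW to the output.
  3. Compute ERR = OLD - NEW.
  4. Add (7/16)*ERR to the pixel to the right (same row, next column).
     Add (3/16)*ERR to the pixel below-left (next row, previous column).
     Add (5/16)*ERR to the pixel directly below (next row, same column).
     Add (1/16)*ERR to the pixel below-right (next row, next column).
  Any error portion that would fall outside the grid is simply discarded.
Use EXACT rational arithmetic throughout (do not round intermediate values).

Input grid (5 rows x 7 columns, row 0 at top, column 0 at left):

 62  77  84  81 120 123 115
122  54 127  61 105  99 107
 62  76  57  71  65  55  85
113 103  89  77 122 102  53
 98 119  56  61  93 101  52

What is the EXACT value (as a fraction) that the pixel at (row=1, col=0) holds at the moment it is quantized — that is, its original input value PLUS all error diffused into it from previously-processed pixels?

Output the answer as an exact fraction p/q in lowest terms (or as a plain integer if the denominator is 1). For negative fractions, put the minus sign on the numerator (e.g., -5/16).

Answer: 20595/128

Derivation:
(0,0): OLD=62 → NEW=0, ERR=62
(0,1): OLD=833/8 → NEW=0, ERR=833/8
(0,2): OLD=16583/128 → NEW=255, ERR=-16057/128
(0,3): OLD=53489/2048 → NEW=0, ERR=53489/2048
(0,4): OLD=4306583/32768 → NEW=255, ERR=-4049257/32768
(0,5): OLD=36142625/524288 → NEW=0, ERR=36142625/524288
(0,6): OLD=1217688295/8388608 → NEW=255, ERR=-921406745/8388608
(1,0): OLD=20595/128 → NEW=255, ERR=-12045/128
Target (1,0): original=122, with diffused error = 20595/128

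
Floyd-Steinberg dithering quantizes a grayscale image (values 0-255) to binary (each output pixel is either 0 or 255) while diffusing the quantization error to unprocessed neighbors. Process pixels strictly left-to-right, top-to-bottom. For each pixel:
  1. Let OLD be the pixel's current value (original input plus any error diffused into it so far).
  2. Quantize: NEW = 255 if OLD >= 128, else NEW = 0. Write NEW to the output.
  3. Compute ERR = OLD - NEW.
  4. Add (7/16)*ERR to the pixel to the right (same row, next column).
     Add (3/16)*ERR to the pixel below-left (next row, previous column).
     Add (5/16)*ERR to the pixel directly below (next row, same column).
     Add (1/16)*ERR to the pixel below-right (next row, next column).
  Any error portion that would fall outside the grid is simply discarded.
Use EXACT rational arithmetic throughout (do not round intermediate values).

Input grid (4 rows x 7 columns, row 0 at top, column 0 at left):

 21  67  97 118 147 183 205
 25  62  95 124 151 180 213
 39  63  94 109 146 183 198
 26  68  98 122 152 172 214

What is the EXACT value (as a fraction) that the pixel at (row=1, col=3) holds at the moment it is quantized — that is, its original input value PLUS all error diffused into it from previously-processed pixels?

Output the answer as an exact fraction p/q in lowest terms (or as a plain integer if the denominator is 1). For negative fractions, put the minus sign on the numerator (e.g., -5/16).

Answer: 44260863/262144

Derivation:
(0,0): OLD=21 → NEW=0, ERR=21
(0,1): OLD=1219/16 → NEW=0, ERR=1219/16
(0,2): OLD=33365/256 → NEW=255, ERR=-31915/256
(0,3): OLD=259923/4096 → NEW=0, ERR=259923/4096
(0,4): OLD=11453253/65536 → NEW=255, ERR=-5258427/65536
(0,5): OLD=155080419/1048576 → NEW=255, ERR=-112306461/1048576
(0,6): OLD=2653184053/16777216 → NEW=255, ERR=-1625006027/16777216
(1,0): OLD=11737/256 → NEW=0, ERR=11737/256
(1,1): OLD=171631/2048 → NEW=0, ERR=171631/2048
(1,2): OLD=7167387/65536 → NEW=0, ERR=7167387/65536
(1,3): OLD=44260863/262144 → NEW=255, ERR=-22585857/262144
Target (1,3): original=124, with diffused error = 44260863/262144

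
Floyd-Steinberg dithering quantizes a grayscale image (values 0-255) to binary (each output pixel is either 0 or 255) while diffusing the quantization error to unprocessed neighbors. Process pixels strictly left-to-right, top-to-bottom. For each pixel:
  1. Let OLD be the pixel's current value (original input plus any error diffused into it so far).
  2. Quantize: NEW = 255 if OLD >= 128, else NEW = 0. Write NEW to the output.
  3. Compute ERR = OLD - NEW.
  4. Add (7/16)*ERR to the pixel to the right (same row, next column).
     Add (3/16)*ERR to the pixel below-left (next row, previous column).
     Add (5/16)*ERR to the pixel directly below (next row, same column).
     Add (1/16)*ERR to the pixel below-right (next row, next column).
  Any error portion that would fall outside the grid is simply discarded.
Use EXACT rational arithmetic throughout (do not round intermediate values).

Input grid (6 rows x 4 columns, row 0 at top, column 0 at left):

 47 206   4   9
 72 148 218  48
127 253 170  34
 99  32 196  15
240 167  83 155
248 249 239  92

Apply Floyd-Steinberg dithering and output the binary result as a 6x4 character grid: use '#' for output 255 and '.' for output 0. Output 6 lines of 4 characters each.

Answer: .#..
.##.
##..
..#.
##.#
###.

Derivation:
(0,0): OLD=47 → NEW=0, ERR=47
(0,1): OLD=3625/16 → NEW=255, ERR=-455/16
(0,2): OLD=-2161/256 → NEW=0, ERR=-2161/256
(0,3): OLD=21737/4096 → NEW=0, ERR=21737/4096
(1,0): OLD=20827/256 → NEW=0, ERR=20827/256
(1,1): OLD=360573/2048 → NEW=255, ERR=-161667/2048
(1,2): OLD=11799361/65536 → NEW=255, ERR=-4912319/65536
(1,3): OLD=17131159/1048576 → NEW=0, ERR=17131159/1048576
(2,0): OLD=4509615/32768 → NEW=255, ERR=-3846225/32768
(2,1): OLD=176170613/1048576 → NEW=255, ERR=-91216267/1048576
(2,2): OLD=223655913/2097152 → NEW=0, ERR=223655913/2097152
(2,3): OLD=2720559461/33554432 → NEW=0, ERR=2720559461/33554432
(3,0): OLD=771899583/16777216 → NEW=0, ERR=771899583/16777216
(3,1): OLD=10094405025/268435456 → NEW=0, ERR=10094405025/268435456
(3,2): OLD=1097556272223/4294967296 → NEW=255, ERR=2339611743/4294967296
(3,3): OLD=3246374798105/68719476736 → NEW=0, ERR=3246374798105/68719476736
(4,0): OLD=1122827332755/4294967296 → NEW=255, ERR=27610672275/4294967296
(4,1): OLD=6340802425657/34359738368 → NEW=255, ERR=-2420930858183/34359738368
(4,2): OLD=69876894111001/1099511627776 → NEW=0, ERR=69876894111001/1099511627776
(4,3): OLD=3476236020116095/17592186044416 → NEW=255, ERR=-1009771421209985/17592186044416
(5,0): OLD=130181076160675/549755813888 → NEW=255, ERR=-10006656380765/549755813888
(5,1): OLD=4069711212854997/17592186044416 → NEW=255, ERR=-416296228471083/17592186044416
(5,2): OLD=2052492703137801/8796093022208 → NEW=255, ERR=-190511017525239/8796093022208
(5,3): OLD=19297716811753097/281474976710656 → NEW=0, ERR=19297716811753097/281474976710656
Row 0: .#..
Row 1: .##.
Row 2: ##..
Row 3: ..#.
Row 4: ##.#
Row 5: ###.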